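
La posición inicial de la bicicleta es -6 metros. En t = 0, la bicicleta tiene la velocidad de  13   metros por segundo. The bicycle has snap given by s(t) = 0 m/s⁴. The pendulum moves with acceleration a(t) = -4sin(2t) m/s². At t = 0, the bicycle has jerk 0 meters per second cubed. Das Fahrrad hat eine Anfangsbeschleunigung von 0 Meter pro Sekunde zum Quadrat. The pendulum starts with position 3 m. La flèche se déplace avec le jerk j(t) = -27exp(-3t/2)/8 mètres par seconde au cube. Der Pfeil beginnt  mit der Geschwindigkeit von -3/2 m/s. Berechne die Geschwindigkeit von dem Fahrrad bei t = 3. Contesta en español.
Debemos encontrar la antiderivada de nuestra ecuación del snap s(t) = 0 3 veces. Tomando ∫s(t)dt y aplicando j(0) = 0, encontramos j(t) = 0. La antiderivada de la sacudida es la aceleración. Usando a(0) = 0, obtenemos a(t) = 0. La integral de la aceleración, con v(0) = 13, da la velocidad: v(t) = 13. Usando v(t) = 13 y sustituyendo t = 3, encontramos v = 13.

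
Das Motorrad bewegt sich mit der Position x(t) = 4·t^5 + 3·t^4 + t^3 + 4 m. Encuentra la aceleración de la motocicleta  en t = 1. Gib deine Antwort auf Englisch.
To solve this, we need to take 2 derivatives of our position equation x(t) = 4·t^5 + 3·t^4 + t^3 + 4. Taking d/dt of x(t), we find v(t) = 20·t^4 + 12·t^3 + 3·t^2. Taking d/dt of v(t), we find a(t) = 80·t^3 + 36·t^2 + 6·t. From the given acceleration equation a(t) = 80·t^3 + 36·t^2 + 6·t, we substitute t = 1 to get a = 122.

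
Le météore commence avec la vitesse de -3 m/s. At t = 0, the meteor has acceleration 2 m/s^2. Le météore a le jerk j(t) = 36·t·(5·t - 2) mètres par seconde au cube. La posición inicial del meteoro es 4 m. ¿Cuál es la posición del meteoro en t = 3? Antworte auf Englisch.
To find the answer, we compute 3 integrals of j(t) = 36·t·(5·t - 2). Finding the antiderivative of j(t) and using a(0) = 2: a(t) = 60·t^3 - 36·t^2 + 2. The antiderivative of acceleration is velocity. Using v(0) = -3, we get v(t) = 15·t^4 - 12·t^3 + 2·t - 3. The integral of velocity, with x(0) = 4, gives position: x(t) = 3·t^5 - 3·t^4 + t^2 - 3·t + 4. Using x(t) = 3·t^5 - 3·t^4 + t^2 - 3·t + 4 and substituting t = 3, we find x = 490.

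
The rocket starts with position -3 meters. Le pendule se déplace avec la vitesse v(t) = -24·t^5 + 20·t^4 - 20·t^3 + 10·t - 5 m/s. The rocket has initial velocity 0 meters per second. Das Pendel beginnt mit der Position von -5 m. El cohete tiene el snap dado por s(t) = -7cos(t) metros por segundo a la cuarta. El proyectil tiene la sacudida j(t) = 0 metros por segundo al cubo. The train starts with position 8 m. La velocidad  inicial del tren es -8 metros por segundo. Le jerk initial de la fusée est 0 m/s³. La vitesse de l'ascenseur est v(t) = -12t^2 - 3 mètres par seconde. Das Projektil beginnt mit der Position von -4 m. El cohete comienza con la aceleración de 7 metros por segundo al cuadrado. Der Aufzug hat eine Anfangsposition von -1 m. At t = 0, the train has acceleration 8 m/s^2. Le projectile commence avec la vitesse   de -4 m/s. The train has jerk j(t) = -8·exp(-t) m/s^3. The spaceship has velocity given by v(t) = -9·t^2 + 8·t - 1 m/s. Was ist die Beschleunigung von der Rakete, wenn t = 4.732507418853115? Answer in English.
To solve this, we need to take 2 antiderivatives of our snap equation s(t) = -7·cos(t). Finding the integral of s(t) and using j(0) = 0: j(t) = -7·sin(t). The antiderivative of jerk, with a(0) = 7, gives acceleration: a(t) = 7·cos(t). Using a(t) = 7·cos(t) and substituting t = 4.732507418853115, we find a = 0.140819569340169.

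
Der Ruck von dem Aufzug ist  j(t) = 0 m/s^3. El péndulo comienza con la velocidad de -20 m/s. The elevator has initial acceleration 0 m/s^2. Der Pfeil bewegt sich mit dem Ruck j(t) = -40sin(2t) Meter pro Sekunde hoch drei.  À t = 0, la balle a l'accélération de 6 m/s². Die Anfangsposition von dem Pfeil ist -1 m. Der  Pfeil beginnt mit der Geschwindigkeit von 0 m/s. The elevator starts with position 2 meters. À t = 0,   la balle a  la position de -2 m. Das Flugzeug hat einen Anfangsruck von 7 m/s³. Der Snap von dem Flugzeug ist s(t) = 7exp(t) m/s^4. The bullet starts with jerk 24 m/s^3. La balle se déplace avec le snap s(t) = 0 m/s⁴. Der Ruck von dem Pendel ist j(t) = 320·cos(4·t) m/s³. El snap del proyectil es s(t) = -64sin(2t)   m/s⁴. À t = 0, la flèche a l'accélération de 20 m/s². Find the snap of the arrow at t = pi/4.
To solve this, we need to take 1 derivative of our jerk equation j(t) = -40·sin(2·t). The derivative of jerk gives snap: s(t) = -80·cos(2·t). Using s(t) = -80·cos(2·t) and substituting t = pi/4, we find s = 0.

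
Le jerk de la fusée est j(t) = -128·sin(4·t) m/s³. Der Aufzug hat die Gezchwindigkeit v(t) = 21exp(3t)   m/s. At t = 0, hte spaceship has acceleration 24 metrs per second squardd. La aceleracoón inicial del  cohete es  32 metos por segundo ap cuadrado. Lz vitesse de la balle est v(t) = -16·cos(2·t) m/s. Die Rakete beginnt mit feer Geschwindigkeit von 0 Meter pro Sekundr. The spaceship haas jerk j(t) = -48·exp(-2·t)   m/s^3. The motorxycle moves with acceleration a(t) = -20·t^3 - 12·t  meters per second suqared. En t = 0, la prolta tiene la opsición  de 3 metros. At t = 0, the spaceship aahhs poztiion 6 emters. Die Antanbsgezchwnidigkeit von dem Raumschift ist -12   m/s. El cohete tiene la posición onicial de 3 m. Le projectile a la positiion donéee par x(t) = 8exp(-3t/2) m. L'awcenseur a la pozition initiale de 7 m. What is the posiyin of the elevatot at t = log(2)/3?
To solve this, we need to take 1 integral of our velocity equation v(t) = 21·exp(3·t). The antiderivative of velocity, with x(0) = 7, gives position: x(t) = 7·exp(3·t). From the given position equation x(t) = 7·exp(3·t), we substitute t = log(2)/3 to get x = 14.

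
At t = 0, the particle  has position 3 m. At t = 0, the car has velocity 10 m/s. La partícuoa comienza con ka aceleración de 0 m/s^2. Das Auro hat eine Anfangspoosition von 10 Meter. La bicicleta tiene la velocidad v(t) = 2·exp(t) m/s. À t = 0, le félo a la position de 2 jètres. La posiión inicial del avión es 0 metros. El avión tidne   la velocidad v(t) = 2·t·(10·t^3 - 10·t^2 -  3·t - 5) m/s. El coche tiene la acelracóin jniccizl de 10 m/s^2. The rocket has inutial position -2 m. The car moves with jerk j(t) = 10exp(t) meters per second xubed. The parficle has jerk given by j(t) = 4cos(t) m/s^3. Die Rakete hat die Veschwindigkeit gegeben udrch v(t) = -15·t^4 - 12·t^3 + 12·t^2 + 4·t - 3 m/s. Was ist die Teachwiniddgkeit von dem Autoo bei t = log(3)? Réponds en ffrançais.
Pour résoudre ceci, nous devons prendre 2 primitives de notre équation du jerk j(t) = 10·exp(t). L'intégrale du jerk, avec a(0) = 10, donne l'accélération: a(t) = 10·exp(t). La primitive de l'accélération, avec v(0) = 10, donne la vitesse: v(t) = 10·exp(t). En utilisant v(t) = 10·exp(t) et en substituant t = log(3), nous trouvons v = 30.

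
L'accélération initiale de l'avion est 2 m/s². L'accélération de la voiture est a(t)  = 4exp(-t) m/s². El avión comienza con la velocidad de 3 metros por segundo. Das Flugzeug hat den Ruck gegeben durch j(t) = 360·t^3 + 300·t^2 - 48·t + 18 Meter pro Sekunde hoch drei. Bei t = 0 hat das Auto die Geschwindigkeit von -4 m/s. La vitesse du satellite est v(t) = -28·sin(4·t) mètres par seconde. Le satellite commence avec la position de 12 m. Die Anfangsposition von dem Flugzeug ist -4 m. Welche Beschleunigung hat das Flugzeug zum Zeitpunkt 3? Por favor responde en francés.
Nous devons trouver l'intégrale de notre équation du jerk j(t) = 360·t^3 + 300·t^2 - 48·t + 18 1 fois. L'intégrale du jerk, avec a(0) = 2, donne l'accélération: a(t) = 90·t^4 + 100·t^3 - 24·t^2 + 18·t + 2. Nous avons l'accélération a(t) = 90·t^4 + 100·t^3 - 24·t^2 + 18·t + 2. En substituant t = 3: a(3) = 9830.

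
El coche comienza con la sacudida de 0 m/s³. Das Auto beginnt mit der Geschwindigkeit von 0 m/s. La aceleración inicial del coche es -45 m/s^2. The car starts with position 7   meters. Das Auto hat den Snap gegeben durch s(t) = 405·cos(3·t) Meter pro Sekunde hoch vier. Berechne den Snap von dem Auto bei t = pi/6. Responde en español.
Tenemos el snap s(t) = 405·cos(3·t). Sustituyendo t = pi/6: s(pi/6) = 0.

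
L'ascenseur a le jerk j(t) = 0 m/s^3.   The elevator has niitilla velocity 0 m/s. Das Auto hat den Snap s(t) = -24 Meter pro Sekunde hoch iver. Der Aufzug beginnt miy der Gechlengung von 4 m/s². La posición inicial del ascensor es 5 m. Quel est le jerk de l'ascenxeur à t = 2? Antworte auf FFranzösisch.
De l'équation du jerk j(t) = 0, nous substituons t = 2 pour obtenir j = 0.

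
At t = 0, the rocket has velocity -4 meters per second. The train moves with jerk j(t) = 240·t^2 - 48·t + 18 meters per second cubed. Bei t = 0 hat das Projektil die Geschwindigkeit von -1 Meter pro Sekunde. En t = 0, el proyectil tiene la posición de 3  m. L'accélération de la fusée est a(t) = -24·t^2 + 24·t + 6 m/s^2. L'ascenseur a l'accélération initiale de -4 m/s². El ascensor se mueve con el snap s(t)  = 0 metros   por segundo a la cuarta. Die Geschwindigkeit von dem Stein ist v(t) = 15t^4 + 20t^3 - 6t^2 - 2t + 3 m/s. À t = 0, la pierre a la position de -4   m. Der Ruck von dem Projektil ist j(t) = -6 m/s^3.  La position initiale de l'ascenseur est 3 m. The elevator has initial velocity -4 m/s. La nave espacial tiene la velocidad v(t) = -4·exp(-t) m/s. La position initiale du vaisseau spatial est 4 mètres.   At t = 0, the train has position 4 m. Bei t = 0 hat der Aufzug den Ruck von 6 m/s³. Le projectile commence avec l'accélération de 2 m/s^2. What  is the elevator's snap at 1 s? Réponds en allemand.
Aus der Gleichung für den Snap s(t) = 0, setzen wir t = 1 ein und erhalten s = 0.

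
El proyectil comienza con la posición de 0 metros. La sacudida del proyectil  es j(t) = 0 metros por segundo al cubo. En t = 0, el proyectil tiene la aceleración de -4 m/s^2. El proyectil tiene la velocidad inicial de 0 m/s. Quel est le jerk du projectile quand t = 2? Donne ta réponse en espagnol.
De la ecuación de la sacudida j(t) = 0, sustituimos t = 2 para obtener j = 0.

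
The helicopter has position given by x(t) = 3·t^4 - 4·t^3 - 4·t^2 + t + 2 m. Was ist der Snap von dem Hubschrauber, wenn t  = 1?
Um dies zu lösen, müssen wir 4 Ableitungen unserer Gleichung für die Position x(t) = 3·t^4 - 4·t^3 - 4·t^2 + t + 2 nehmen. Die Ableitung von der Position ergibt die Geschwindigkeit: v(t) = 12·t^3 - 12·t^2 - 8·t + 1. Mit d/dt von v(t) finden wir a(t) = 36·t^2 - 24·t - 8. Durch Ableiten von der Beschleunigung erhalten wir den Ruck: j(t) = 72·t - 24. Mit d/dt von j(t) finden wir s(t) = 72. Wir haben den Snap s(t) = 72. Durch Einsetzen von t = 1: s(1) = 72.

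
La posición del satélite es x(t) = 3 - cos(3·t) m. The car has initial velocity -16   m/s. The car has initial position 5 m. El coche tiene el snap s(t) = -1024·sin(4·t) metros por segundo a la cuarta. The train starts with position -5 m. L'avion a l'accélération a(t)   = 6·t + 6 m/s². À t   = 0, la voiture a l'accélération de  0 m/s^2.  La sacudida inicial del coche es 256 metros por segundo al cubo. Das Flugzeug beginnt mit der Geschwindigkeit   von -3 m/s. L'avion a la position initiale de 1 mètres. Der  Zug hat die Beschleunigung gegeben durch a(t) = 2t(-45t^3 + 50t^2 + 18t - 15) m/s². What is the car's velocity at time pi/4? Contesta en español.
Para resolver esto, necesitamos tomar 3 antiderivadas de nuestra ecuación del snap s(t) = -1024·sin(4·t). La antiderivada del snap, con j(0) = 256, da la sacudida: j(t) = 256·cos(4·t). Integrando la sacudida y usando la condición inicial a(0) = 0, obtenemos a(t) = 64·sin(4·t). Integrando la aceleración y usando la condición inicial v(0) = -16, obtenemos v(t) = -16·cos(4·t). Usando v(t) = -16·cos(4·t) y sustituyendo t = pi/4, encontramos v = 16.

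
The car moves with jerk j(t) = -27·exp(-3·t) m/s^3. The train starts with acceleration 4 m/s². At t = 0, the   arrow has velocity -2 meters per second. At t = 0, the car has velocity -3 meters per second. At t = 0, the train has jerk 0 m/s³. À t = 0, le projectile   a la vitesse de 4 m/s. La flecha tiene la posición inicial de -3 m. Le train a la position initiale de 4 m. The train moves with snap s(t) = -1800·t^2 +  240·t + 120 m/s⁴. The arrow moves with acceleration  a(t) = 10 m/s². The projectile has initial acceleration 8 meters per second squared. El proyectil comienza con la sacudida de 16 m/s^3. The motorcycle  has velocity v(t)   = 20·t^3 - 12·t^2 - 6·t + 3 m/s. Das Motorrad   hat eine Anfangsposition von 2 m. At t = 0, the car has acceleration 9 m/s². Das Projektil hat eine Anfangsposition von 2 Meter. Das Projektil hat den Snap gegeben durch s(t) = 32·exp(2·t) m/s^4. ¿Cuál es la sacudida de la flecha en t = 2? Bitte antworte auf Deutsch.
Um dies zu lösen, müssen wir 1 Ableitung unserer Gleichung für die Beschleunigung a(t) = 10 nehmen. Mit d/dt von a(t) finden wir j(t) = 0. Mit j(t) = 0 und Einsetzen von t = 2, finden wir j = 0.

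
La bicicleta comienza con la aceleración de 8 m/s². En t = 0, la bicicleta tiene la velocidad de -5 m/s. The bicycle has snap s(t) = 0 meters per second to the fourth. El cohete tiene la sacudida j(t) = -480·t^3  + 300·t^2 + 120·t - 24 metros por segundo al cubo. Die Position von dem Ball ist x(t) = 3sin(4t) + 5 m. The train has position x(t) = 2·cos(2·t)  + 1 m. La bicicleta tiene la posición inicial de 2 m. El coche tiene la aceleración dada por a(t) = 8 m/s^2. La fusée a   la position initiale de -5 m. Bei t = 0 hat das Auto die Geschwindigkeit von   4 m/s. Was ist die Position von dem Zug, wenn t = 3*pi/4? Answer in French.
De l'équation de la position x(t) = 2·cos(2·t) + 1, nous substituons t = 3*pi/4 pour obtenir x = 1.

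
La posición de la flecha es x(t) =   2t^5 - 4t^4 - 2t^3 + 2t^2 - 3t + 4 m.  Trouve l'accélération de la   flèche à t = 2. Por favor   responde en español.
Partiendo de la posición x(t) = 2·t^5 - 4·t^4 - 2·t^3 + 2·t^2 - 3·t + 4, tomamos 2 derivadas. Tomando d/dt de x(t), encontramos v(t) = 10·t^4 - 16·t^3 - 6·t^2 + 4·t - 3. Tomando d/dt de v(t), encontramos a(t) = 40·t^3 - 48·t^2 - 12·t + 4. De la ecuación de la aceleración a(t) = 40·t^3 - 48·t^2 - 12·t + 4, sustituimos t = 2 para obtener a = 108.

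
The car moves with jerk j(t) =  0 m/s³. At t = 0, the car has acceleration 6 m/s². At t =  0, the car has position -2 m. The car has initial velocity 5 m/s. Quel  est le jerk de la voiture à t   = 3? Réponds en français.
Nous avons le jerk j(t) = 0. En substituant t = 3: j(3) = 0.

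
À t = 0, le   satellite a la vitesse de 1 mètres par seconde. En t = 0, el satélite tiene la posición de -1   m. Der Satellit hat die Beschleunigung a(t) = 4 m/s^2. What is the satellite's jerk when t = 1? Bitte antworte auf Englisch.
We must differentiate our acceleration equation a(t) = 4 1 time. Taking d/dt of a(t), we find j(t) = 0. Using j(t) = 0 and substituting t = 1, we find j = 0.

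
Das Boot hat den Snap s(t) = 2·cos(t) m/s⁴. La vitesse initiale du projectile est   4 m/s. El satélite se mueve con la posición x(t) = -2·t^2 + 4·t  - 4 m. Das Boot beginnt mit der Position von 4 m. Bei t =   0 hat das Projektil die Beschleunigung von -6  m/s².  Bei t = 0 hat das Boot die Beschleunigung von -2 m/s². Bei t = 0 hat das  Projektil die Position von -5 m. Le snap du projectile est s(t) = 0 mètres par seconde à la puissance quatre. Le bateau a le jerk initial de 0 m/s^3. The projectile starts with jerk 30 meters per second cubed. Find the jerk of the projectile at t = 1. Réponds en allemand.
Um dies zu lösen, müssen wir 1 Integral unserer Gleichung für den Snap s(t) = 0 finden. Durch Integration von dem Snap und Verwendung der Anfangsbedingung j(0) = 30, erhalten wir j(t) = 30. Wir haben den Ruck j(t) = 30. Durch Einsetzen von t = 1: j(1) = 30.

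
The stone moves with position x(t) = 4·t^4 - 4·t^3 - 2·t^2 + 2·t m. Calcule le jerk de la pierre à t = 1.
En partant de la position x(t) = 4·t^4 - 4·t^3 - 2·t^2 + 2·t, nous prenons 3 dérivées. En dérivant la position, nous obtenons la vitesse: v(t) = 16·t^3 - 12·t^2 - 4·t + 2. En prenant d/dt de v(t), nous trouvons a(t) = 48·t^2 - 24·t - 4. La dérivée de l'accélération donne le jerk: j(t) = 96·t - 24. En utilisant j(t) = 96·t - 24 et en substituant t = 1, nous trouvons j = 72.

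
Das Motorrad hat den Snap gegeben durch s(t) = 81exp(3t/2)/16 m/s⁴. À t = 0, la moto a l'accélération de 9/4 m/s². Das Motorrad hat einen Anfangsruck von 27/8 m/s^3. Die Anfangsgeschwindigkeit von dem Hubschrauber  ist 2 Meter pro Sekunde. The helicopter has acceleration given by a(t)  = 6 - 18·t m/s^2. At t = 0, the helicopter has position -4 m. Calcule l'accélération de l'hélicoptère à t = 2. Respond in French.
En utilisant a(t) = 6 - 18·t et en substituant t = 2, nous trouvons a = -30.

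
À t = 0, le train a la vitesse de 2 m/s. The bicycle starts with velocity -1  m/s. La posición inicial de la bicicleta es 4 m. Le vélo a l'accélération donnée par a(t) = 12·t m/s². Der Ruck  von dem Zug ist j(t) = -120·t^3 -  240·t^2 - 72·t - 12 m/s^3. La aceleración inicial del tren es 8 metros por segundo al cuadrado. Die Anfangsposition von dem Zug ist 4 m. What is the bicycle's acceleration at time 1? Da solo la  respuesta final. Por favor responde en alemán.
Die Antwort ist 12.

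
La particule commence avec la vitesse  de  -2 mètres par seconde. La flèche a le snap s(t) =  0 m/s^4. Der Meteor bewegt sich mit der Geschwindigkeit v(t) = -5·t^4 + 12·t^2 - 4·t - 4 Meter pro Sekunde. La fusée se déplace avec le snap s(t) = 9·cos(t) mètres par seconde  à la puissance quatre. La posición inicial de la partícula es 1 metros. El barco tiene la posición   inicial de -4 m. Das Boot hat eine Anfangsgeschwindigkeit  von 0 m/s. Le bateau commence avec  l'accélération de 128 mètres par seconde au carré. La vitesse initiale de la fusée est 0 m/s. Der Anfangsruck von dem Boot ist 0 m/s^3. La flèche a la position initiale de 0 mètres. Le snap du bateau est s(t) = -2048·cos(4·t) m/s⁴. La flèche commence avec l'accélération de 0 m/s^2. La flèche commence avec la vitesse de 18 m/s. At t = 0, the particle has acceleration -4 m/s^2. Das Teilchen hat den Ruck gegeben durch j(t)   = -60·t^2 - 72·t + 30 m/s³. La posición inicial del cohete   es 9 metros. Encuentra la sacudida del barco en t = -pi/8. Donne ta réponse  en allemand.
Wir müssen unsere Gleichung für den Snap s(t) = -2048·cos(4·t) 1-mal integrieren. Die Stammfunktion von dem Snap, mit j(0) = 0, ergibt den Ruck: j(t) = -512·sin(4·t). Aus der Gleichung für den Ruck j(t) = -512·sin(4·t), setzen wir t = -pi/8 ein und erhalten j = 512.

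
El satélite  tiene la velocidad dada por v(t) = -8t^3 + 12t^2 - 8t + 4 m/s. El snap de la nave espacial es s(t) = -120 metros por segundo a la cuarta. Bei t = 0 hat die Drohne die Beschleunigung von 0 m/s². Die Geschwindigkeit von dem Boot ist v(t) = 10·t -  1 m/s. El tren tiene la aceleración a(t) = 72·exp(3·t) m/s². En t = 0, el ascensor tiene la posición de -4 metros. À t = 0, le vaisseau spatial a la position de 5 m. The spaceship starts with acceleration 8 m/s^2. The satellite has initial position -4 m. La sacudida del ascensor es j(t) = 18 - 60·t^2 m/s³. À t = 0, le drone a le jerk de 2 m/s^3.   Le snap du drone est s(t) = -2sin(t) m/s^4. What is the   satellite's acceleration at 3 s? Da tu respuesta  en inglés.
Starting from velocity v(t) = -8·t^3 + 12·t^2 - 8·t + 4, we take 1 derivative. Taking d/dt of v(t), we find a(t) = -24·t^2 + 24·t - 8. We have acceleration a(t) = -24·t^2 + 24·t - 8. Substituting t = 3: a(3) = -152.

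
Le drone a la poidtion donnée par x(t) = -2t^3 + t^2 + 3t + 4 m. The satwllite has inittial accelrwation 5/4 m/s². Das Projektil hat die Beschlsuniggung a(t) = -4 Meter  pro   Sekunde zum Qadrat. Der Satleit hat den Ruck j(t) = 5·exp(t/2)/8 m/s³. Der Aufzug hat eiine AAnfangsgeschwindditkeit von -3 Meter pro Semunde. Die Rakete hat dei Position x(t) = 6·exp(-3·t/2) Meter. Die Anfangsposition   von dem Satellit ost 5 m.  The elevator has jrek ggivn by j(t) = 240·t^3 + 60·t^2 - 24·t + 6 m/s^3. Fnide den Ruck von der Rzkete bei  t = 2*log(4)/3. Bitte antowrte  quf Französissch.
En partant de la position x(t) = 6·exp(-3·t/2), nous prenons 3 dérivées. En prenant d/dt de x(t), nous trouvons v(t) = -9·exp(-3·t/2). En dérivant la vitesse, nous obtenons l'accélération: a(t) = 27·exp(-3·t/2)/2. En prenant d/dt de a(t), nous trouvons j(t) = -81·exp(-3·t/2)/4. En utilisant j(t) = -81·exp(-3·t/2)/4 et en substituant t = 2*log(4)/3, nous trouvons j = -81/16.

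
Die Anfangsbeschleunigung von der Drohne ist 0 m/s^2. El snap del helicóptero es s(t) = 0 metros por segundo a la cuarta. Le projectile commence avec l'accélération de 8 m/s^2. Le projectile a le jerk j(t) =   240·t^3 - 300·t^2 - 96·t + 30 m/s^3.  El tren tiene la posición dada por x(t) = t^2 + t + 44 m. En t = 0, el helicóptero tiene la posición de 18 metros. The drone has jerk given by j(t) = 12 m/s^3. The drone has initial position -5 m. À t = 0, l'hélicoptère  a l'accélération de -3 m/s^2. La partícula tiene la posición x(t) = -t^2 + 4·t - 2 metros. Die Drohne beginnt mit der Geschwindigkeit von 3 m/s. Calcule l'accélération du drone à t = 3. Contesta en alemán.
Ausgehend von dem Ruck j(t) = 12, nehmen wir 1 Integral. Durch Integration von dem Ruck und Verwendung der Anfangsbedingung a(0) = 0, erhalten wir a(t) = 12·t. Aus der Gleichung für die Beschleunigung a(t) = 12·t, setzen wir t = 3 ein und erhalten a = 36.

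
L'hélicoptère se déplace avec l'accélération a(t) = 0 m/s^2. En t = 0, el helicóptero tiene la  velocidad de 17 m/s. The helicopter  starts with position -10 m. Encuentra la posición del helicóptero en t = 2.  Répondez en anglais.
We need to integrate our acceleration equation a(t) = 0 2 times. Integrating acceleration and using the initial condition v(0) = 17, we get v(t) = 17. Integrating velocity and using the initial condition x(0) = -10, we get x(t) = 17·t - 10. We have position x(t) = 17·t - 10. Substituting t = 2: x(2) = 24.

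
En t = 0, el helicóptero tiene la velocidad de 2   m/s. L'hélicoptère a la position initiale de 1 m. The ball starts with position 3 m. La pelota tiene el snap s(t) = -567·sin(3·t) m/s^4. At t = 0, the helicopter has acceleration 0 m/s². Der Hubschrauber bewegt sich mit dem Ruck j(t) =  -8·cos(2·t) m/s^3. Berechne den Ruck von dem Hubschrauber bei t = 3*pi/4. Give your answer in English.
From the given jerk equation j(t) = -8·cos(2·t), we substitute t = 3*pi/4 to get j = 0.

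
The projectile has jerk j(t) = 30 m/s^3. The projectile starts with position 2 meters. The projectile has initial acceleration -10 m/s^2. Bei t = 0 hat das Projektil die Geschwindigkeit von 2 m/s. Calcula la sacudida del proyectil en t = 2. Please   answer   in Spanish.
De la ecuación de la sacudida j(t) = 30, sustituimos t = 2 para obtener j = 30.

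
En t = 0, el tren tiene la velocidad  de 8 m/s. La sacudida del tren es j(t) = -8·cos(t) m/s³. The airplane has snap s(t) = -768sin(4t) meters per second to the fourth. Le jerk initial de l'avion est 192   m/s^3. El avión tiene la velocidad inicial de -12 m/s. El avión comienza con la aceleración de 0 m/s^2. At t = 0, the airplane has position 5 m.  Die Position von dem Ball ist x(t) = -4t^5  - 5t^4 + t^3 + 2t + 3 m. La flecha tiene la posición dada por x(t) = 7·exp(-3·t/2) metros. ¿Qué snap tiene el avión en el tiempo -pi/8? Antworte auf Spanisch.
De la ecuación del snap s(t) = -768·sin(4·t), sustituimos t = -pi/8 para obtener s = 768.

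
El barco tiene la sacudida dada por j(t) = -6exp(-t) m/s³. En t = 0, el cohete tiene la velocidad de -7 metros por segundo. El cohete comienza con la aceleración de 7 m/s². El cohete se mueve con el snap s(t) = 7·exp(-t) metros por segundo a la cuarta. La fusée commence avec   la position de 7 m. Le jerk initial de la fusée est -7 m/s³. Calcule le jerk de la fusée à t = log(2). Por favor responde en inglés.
To find the answer, we compute 1 antiderivative of s(t) = 7·exp(-t). Taking ∫s(t)dt and applying j(0) = -7, we find j(t) = -7·exp(-t). We have jerk j(t) = -7·exp(-t). Substituting t = log(2): j(log(2)) = -7/2.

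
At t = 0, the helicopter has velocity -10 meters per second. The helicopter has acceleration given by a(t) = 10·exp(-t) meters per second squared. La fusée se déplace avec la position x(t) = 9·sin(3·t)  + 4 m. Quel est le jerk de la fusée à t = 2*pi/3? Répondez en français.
Nous devons dériver notre équation de la position x(t) = 9·sin(3·t) + 4 3 fois. La dérivée de la position donne la vitesse: v(t) = 27·cos(3·t). En prenant d/dt de v(t), nous trouvons a(t) = -81·sin(3·t). En dérivant l'accélération, nous obtenons le jerk: j(t) = -243·cos(3·t). Nous avons le jerk j(t) = -243·cos(3·t). En substituant t = 2*pi/3: j(2*pi/3) = -243.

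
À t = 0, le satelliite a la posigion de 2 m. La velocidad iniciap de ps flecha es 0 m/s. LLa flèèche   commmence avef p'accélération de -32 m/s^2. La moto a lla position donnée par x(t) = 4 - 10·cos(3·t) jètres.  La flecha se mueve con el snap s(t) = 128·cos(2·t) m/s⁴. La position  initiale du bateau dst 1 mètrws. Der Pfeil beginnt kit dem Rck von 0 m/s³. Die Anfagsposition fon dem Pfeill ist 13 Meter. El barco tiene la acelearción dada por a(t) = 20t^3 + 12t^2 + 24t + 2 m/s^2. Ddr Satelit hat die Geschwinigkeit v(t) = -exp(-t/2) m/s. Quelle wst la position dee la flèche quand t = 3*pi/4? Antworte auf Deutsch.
Ausgehend von dem Snap s(t) = 128·cos(2·t), nehmen wir 4 Stammfunktionen. Die Stammfunktion von dem Snap ist der Ruck. Mit j(0) = 0 erhalten wir j(t) = 64·sin(2·t). Durch Integration von dem Ruck und Verwendung der Anfangsbedingung a(0) = -32, erhalten wir a(t) = -32·cos(2·t). Die Stammfunktion von der Beschleunigung, mit v(0) = 0, ergibt die Geschwindigkeit: v(t) = -16·sin(2·t). Mit ∫v(t)dt und Anwendung von x(0) = 13, finden wir x(t) = 8·cos(2·t) + 5. Mit x(t) = 8·cos(2·t) + 5 und Einsetzen von t = 3*pi/4, finden wir x = 5.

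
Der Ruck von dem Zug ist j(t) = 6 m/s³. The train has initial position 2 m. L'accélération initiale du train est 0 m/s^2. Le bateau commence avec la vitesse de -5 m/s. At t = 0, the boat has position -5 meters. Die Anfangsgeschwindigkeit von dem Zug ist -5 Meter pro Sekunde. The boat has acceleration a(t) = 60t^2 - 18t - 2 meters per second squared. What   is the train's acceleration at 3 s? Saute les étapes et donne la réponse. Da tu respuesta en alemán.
Die Antwort ist 18.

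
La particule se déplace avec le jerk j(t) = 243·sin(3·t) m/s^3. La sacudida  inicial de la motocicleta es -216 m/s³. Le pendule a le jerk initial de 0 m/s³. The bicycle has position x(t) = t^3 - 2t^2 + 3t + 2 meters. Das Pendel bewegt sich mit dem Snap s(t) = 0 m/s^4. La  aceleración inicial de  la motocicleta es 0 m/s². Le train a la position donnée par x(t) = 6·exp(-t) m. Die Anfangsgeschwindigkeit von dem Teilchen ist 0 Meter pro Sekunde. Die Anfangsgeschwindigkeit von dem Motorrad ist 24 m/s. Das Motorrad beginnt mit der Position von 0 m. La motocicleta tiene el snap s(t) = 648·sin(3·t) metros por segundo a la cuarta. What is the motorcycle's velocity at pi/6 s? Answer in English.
We must find the antiderivative of our snap equation s(t) = 648·sin(3·t) 3 times. Finding the antiderivative of s(t) and using j(0) = -216: j(t) = -216·cos(3·t). Finding the integral of j(t) and using a(0) = 0: a(t) = -72·sin(3·t). Integrating acceleration and using the initial condition v(0) = 24, we get v(t) = 24·cos(3·t). We have velocity v(t) = 24·cos(3·t). Substituting t = pi/6: v(pi/6) = 0.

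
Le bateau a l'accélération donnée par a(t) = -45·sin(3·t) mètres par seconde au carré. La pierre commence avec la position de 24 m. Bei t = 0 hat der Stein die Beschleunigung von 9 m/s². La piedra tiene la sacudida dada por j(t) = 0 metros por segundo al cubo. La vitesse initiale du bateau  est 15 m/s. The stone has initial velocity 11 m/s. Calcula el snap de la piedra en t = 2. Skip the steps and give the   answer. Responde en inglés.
The snap at t = 2 is s = 0.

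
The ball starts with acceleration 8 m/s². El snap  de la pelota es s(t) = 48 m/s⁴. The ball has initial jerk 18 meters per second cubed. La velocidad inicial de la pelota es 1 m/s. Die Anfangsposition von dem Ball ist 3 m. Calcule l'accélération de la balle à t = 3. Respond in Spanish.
Partiendo del snap s(t) = 48, tomamos 2 antiderivadas. La antiderivada del snap es la sacudida. Usando j(0) = 18, obtenemos j(t) = 48·t + 18. Tomando ∫j(t)dt y aplicando a(0) = 8, encontramos a(t) = 24·t^2 + 18·t + 8. Tenemos la aceleración a(t) = 24·t^2 + 18·t + 8. Sustituyendo t = 3: a(3) = 278.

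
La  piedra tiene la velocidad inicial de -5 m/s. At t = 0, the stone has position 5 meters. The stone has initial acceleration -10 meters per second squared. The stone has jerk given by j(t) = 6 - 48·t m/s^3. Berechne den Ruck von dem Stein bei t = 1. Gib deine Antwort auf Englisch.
We have jerk j(t) = 6 - 48·t. Substituting t = 1: j(1) = -42.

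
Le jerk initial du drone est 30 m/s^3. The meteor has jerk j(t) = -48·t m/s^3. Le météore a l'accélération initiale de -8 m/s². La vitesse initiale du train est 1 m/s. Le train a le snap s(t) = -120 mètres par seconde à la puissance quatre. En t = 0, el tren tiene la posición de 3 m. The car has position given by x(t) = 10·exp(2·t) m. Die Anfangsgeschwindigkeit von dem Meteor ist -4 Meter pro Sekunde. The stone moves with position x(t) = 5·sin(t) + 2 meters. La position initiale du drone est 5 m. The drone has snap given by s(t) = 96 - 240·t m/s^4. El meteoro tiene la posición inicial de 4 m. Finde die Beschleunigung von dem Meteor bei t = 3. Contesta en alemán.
Wir müssen das Integral unserer Gleichung für den Ruck j(t) = -48·t 1-mal finden. Mit ∫j(t)dt und Anwendung von a(0) = -8, finden wir a(t) = -24·t^2 - 8. Mit a(t) = -24·t^2 - 8 und Einsetzen von t = 3, finden wir a = -224.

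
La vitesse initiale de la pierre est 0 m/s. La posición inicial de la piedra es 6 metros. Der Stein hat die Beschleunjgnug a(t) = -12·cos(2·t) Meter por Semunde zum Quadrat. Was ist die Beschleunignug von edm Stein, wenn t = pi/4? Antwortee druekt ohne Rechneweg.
Die Beschleunigung bei t = pi/4 ist a = 0.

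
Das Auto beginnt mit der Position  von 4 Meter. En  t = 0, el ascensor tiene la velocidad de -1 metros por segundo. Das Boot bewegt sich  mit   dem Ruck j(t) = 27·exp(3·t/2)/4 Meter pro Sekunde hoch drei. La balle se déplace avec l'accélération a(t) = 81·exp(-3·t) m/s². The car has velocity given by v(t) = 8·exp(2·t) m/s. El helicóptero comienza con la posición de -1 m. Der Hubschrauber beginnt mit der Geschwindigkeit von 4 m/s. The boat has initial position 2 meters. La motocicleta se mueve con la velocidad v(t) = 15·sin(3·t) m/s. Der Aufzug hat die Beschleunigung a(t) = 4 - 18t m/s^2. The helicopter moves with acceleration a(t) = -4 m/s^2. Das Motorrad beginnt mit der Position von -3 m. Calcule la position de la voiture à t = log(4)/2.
Nous devons intégrer notre équation de la vitesse v(t) = 8·exp(2·t) 1 fois. En intégrant la vitesse et en utilisant la condition initiale x(0) = 4, nous obtenons x(t) = 4·exp(2·t). En utilisant x(t) = 4·exp(2·t) et en substituant t = log(4)/2, nous trouvons x = 16.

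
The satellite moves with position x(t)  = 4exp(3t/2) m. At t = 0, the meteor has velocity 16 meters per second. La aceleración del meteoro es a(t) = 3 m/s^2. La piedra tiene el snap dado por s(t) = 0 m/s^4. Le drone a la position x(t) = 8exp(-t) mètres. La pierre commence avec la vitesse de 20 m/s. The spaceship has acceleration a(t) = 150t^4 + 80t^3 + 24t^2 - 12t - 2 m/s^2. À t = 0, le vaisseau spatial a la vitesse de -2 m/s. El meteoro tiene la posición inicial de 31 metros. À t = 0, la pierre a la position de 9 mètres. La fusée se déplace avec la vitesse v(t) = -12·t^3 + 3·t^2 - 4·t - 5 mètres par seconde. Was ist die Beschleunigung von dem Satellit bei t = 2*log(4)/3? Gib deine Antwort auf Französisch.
Pour résoudre ceci, nous devons prendre 2 dérivées de notre équation de la position x(t) = 4·exp(3·t/2). La dérivée de la position donne la vitesse: v(t) = 6·exp(3·t/2). En dérivant la vitesse, nous obtenons l'accélération: a(t) = 9·exp(3·t/2). Nous avons l'accélération a(t) = 9·exp(3·t/2). En substituant t = 2*log(4)/3: a(2*log(4)/3) = 36.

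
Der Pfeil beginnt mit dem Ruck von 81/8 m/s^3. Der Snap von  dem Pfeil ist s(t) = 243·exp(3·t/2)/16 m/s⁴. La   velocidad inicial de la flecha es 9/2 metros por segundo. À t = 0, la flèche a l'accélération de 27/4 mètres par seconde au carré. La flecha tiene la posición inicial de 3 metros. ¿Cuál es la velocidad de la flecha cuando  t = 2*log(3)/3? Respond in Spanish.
Debemos encontrar la integral de nuestra ecuación del snap s(t) = 243·exp(3·t/2)/16 3 veces. La antiderivada del snap, con j(0) = 81/8, da la sacudida: j(t) = 81·exp(3·t/2)/8. La integral de la sacudida es la aceleración. Usando a(0) = 27/4, obtenemos a(t) = 27·exp(3·t/2)/4. Tomando ∫a(t)dt y aplicando v(0) = 9/2, encontramos v(t) = 9·exp(3·t/2)/2. Tenemos la velocidad v(t) = 9·exp(3·t/2)/2. Sustituyendo t = 2*log(3)/3: v(2*log(3)/3) = 27/2.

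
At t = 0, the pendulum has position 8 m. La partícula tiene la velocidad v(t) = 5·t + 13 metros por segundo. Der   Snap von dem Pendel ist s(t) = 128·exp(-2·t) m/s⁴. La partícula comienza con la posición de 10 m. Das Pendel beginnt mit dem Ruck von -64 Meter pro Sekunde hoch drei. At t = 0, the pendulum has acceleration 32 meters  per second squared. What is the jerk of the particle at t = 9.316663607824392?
We must differentiate our velocity equation v(t) = 5·t + 13 2 times. Taking d/dt of v(t), we find a(t) = 5. Taking d/dt of a(t), we find j(t) = 0. We have jerk j(t) = 0. Substituting t = 9.316663607824392: j(9.316663607824392) = 0.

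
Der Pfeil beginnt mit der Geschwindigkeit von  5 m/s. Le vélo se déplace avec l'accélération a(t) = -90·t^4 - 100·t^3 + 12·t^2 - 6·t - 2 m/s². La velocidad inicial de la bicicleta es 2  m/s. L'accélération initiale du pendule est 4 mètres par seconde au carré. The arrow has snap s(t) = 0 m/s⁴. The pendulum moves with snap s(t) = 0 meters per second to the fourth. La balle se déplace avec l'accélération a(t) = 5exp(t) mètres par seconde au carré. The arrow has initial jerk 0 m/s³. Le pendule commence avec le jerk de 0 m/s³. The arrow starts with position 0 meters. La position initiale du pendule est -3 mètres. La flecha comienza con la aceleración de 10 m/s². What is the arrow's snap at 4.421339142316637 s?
From the given snap equation s(t) = 0, we substitute t = 4.421339142316637 to get s = 0.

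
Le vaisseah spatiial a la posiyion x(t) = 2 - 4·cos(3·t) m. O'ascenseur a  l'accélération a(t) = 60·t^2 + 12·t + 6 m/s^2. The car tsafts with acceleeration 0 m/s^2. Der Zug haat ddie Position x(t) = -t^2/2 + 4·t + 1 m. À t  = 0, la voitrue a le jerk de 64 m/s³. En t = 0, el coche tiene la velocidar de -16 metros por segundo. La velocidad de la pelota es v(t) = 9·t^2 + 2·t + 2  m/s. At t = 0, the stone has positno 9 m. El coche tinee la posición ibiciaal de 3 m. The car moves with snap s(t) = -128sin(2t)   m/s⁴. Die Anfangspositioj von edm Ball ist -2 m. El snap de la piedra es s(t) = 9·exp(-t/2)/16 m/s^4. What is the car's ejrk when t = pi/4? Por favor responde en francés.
Nous devons intégrer notre équation du snap s(t) = -128·sin(2·t) 1 fois. En prenant ∫s(t)dt et en appliquant j(0) = 64, nous trouvons j(t) = 64·cos(2·t). Nous avons le jerk j(t) = 64·cos(2·t). En substituant t = pi/4: j(pi/4) = 0.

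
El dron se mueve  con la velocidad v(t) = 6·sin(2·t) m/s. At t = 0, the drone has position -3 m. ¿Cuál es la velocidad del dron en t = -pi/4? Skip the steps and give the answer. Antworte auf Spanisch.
v(-pi/4) = -6.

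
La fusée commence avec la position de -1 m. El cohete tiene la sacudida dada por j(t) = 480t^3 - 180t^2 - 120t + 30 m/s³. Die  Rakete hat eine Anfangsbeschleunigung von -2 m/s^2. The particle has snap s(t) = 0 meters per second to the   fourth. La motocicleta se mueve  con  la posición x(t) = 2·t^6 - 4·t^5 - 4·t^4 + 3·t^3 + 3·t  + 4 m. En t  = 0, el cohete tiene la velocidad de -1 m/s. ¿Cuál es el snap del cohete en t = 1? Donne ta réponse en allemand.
Um dies zu lösen, müssen wir 1 Ableitung unserer Gleichung für den Ruck j(t) = 480·t^3 - 180·t^2 - 120·t + 30 nehmen. Die Ableitung von dem Ruck ergibt den Snap: s(t) = 1440·t^2 - 360·t - 120. Mit s(t) = 1440·t^2 - 360·t - 120 und Einsetzen von t = 1, finden wir s = 960.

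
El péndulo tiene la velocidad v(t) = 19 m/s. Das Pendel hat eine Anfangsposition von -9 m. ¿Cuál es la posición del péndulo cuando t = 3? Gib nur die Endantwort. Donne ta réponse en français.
La position à t = 3 est x = 48.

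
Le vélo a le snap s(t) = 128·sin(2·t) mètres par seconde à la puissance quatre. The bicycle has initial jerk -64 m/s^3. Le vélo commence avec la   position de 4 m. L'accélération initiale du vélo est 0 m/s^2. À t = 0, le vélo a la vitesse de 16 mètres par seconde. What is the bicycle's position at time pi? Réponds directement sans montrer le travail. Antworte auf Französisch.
x(pi) = 4.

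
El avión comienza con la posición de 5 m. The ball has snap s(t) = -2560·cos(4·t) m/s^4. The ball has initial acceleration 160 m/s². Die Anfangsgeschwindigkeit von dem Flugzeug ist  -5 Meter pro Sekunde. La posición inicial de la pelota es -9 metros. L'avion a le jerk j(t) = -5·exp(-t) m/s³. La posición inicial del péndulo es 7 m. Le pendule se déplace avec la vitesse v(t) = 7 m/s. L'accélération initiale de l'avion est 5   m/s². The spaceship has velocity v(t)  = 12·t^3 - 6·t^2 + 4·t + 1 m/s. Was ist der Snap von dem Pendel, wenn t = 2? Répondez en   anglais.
Starting from velocity v(t) = 7, we take 3 derivatives. Taking d/dt of v(t), we find a(t) = 0. The derivative of acceleration gives jerk: j(t) = 0. The derivative of jerk gives snap: s(t) = 0. From the given snap equation s(t) = 0, we substitute t = 2 to get s = 0.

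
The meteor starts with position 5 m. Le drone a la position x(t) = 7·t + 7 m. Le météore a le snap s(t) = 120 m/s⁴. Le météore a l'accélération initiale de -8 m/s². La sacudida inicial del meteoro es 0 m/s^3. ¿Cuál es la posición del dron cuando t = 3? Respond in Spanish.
De la ecuación de la posición x(t) = 7·t + 7, sustituimos t = 3 para obtener x = 28.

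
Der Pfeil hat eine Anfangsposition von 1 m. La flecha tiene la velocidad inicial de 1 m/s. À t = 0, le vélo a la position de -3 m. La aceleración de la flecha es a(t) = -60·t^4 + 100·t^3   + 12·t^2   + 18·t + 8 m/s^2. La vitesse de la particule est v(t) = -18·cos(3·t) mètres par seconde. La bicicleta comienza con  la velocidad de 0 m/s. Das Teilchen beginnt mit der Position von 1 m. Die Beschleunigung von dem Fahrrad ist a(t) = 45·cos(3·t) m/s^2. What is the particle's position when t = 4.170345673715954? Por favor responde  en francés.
Pour résoudre ceci, nous devons prendre 1 intégrale de notre équation de la vitesse v(t) = -18·cos(3·t). En intégrant la vitesse et en utilisant la condition initiale x(0) = 1, nous obtenons x(t) = 1 - 6·sin(3·t). Nous avons la position x(t) = 1 - 6·sin(3·t). En substituant t = 4.170345673715954: x(4.170345673715954) = 1.33183216444520.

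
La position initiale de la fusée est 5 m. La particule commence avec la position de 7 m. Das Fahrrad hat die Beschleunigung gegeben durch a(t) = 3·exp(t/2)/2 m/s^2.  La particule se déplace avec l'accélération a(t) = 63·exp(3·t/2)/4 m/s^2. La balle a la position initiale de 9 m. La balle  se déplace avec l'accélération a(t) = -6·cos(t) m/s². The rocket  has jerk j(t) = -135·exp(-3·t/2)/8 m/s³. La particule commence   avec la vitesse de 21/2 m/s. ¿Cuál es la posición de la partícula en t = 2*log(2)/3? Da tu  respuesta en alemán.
Wir müssen unsere Gleichung für die Beschleunigung a(t) = 63·exp(3·t/2)/4 2-mal integrieren. Mit ∫a(t)dt und Anwendung von v(0) = 21/2, finden wir v(t) = 21·exp(3·t/2)/2. Mit ∫v(t)dt und Anwendung von x(0) = 7, finden wir x(t) = 7·exp(3·t/2). Wir haben die Position x(t) = 7·exp(3·t/2). Durch Einsetzen von t = 2*log(2)/3: x(2*log(2)/3) = 14.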